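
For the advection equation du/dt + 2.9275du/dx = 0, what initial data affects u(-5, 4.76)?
A single point: x = -18.9349. The characteristic through (-5, 4.76) is x - 2.9275t = const, so x = -5 - 2.9275·4.76 = -18.9349.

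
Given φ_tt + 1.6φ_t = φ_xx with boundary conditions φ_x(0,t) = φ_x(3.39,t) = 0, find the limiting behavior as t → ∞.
φ → constant (steady state). Damping (γ=1.6) dissipates the nonconstant modes; with Neumann BCs the spatial average obeys M''+γM'=0 and tends to a finite limit.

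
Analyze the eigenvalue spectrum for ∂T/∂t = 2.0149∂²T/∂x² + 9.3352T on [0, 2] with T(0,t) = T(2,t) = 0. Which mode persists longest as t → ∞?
Eigenvalues: λₙ = 2.0149n²π²/2² - 9.3352.
First three modes:
  n=1: λ₁ = 2.0149π²/2² - 9.3352 ≈ -4.364
  n=2: λ₂ = 8.0596π²/2² - 9.3352 ≈ 10.551
  n=3: λ₃ = 18.1341π²/2² - 9.3352 ≈ 35.409
Since 2.0149π²/2² ≈ 4.972 < 9.3352, λ₁ < 0.
The n=1 mode grows fastest (−λₙ is largest for n=1) → dominates.
Asymptotic: T ~ c₁ sin(πx/2) e^{4.364t} (exponential growth at rate −λ₁ ≈ 4.364).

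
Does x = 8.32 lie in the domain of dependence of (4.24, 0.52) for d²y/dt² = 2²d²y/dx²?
No. The domain of dependence is [3.2, 5.28], and 8.32 is outside this interval.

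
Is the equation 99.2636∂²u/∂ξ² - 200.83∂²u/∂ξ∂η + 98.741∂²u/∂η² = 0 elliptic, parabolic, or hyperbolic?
Computing B² - 4AC with A = 99.2636, B = -200.83, C = 98.741: discriminant = 1127.1403896 (positive). Answer: hyperbolic.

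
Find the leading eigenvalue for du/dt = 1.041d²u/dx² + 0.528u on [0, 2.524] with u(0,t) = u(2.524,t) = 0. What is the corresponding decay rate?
Eigenvalues: λₙ = 1.041n²π²/2.524² - 0.528.
First three modes:
  n=1: λ₁ = 1.041π²/2.524² - 0.528 ≈ 1.085
  n=2: λ₂ = 4.164π²/2.524² - 0.528 ≈ 5.923
  n=3: λ₃ = 9.369π²/2.524² - 0.528 ≈ 13.987
Since 1.041π²/2.524² ≈ 1.613 > 0.528, all λₙ > 0.
The n=1 mode decays slowest → dominates as t → ∞.
Asymptotic: u ~ c₁ sin(πx/2.524) e^{-λ₁t} with decay rate λ₁ ≈ 1.085.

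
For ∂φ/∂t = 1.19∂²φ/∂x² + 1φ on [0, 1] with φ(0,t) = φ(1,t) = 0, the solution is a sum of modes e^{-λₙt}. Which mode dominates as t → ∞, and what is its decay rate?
Eigenvalues: λₙ = 1.19n²π²/1² - 1.
First three modes:
  n=1: λ₁ = 1.19π² - 1 ≈ 10.745
  n=2: λ₂ = 4.76π² - 1 ≈ 45.979
  n=3: λ₃ = 10.71π² - 1 ≈ 104.703
Since 1.19π² ≈ 11.745 > 1, all λₙ > 0.
The n=1 mode decays slowest → dominates as t → ∞.
Asymptotic: φ ~ c₁ sin(πx/1) e^{-λ₁t} with decay rate λ₁ ≈ 10.745.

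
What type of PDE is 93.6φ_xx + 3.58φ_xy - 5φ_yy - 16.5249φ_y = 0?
With A = 93.6, B = 3.58, C = -5, the discriminant is 1884.8164. This is a hyperbolic PDE.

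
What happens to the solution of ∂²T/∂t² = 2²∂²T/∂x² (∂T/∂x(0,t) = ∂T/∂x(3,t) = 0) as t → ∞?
T oscillates about a mean that drifts linearly in t (generically unbounded; no decay). There is no damping, so the nonconstant modes persist as standing waves (energy conserved, no decay). But with Neumann conditions at both ends the constant mode has eigenvalue 0: the spatial mean M(t) of T satisfies M'' = 0, so M(t) = M(0) + M'(0)·t. Unless the initial velocity has zero mean (∫T_t(x,0)dx = 0), the solution grows linearly in t (unbounded, though not exponentially); if it does have zero mean, the solution stays bounded and simply oscillates.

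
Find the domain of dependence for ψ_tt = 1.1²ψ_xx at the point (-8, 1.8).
Domain of dependence: [-9.98, -6.02]. Signals travel at speed 1.1, so data within |x - -8| ≤ 1.1·1.8 = 1.98 can reach the point.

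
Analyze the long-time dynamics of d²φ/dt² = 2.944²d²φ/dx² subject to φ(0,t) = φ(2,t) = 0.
Long-time behavior: φ oscillates (no decay). Energy is conserved; the solution oscillates indefinitely as standing waves.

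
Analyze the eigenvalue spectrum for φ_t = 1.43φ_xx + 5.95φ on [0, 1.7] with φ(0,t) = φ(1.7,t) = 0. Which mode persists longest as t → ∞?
Eigenvalues: λₙ = 1.43n²π²/1.7² - 5.95.
First three modes:
  n=1: λ₁ = 1.43π²/1.7² - 5.95 ≈ -1.066
  n=2: λ₂ = 5.72π²/1.7² - 5.95 ≈ 13.584
  n=3: λ₃ = 12.87π²/1.7² - 5.95 ≈ 38.002
Since 1.43π²/1.7² ≈ 4.884 < 5.95, λ₁ < 0.
The n=1 mode grows fastest (−λₙ is largest for n=1) → dominates.
Asymptotic: φ ~ c₁ sin(πx/1.7) e^{1.066t} (exponential growth at rate −λ₁ ≈ 1.066).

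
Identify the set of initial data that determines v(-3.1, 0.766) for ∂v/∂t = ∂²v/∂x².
The entire real line. The heat equation has infinite propagation speed: any initial disturbance instantly affects all points (though exponentially small far away).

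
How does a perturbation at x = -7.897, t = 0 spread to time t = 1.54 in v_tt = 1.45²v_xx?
Domain of influence: [-10.13, -5.664]. Data at x = -7.897 spreads outward at speed 1.45.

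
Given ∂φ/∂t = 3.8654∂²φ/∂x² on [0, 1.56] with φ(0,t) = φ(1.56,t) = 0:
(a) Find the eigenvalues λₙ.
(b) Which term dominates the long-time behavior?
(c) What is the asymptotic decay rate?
Eigenvalues: λₙ = 3.8654n²π²/1.56².
First three modes:
  n=1: λ₁ = 3.8654π²/1.56² ≈ 15.676
  n=2: λ₂ = 15.4616π²/1.56² ≈ 62.705 (4× faster decay)
  n=3: λ₃ = 34.7886π²/1.56² ≈ 141.087 (9× faster decay)
As t → ∞, higher modes decay exponentially faster. The n=1 mode dominates: φ ~ c₁ sin(πx/1.56) e^{-λ₁t}.
Decay rate: λ₁ = 3.8654π²/1.56² ≈ 15.676.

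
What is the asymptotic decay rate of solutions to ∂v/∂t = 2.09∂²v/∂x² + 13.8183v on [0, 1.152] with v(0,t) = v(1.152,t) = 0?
Eigenvalues: λₙ = 2.09n²π²/1.152² - 13.8183.
First three modes:
  n=1: λ₁ = 2.09π²/1.152² - 13.8183 ≈ 1.725
  n=2: λ₂ = 8.36π²/1.152² - 13.8183 ≈ 48.355
  n=3: λ₃ = 18.81π²/1.152² - 13.8183 ≈ 126.071
Since 2.09π²/1.152² ≈ 15.543 > 13.8183, all λₙ > 0.
The n=1 mode decays slowest → dominates as t → ∞.
Asymptotic: v ~ c₁ sin(πx/1.152) e^{-λ₁t} with decay rate λ₁ ≈ 1.725.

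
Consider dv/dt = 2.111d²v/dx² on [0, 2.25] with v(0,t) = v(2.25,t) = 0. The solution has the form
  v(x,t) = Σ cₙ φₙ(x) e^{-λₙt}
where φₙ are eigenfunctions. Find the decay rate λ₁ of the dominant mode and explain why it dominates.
Eigenvalues: λₙ = 2.111n²π²/2.25².
First three modes:
  n=1: λ₁ = 2.111π²/2.25² ≈ 4.116
  n=2: λ₂ = 8.444π²/2.25² ≈ 16.462 (4× faster decay)
  n=3: λ₃ = 18.999π²/2.25² ≈ 37.04 (9× faster decay)
As t → ∞, higher modes decay exponentially faster. The n=1 mode dominates: v ~ c₁ sin(πx/2.25) e^{-λ₁t}.
Decay rate: λ₁ = 2.111π²/2.25² ≈ 4.116.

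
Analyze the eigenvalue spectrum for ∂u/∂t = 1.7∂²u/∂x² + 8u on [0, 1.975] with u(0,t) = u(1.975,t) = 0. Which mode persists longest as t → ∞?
Eigenvalues: λₙ = 1.7n²π²/1.975² - 8.
First three modes:
  n=1: λ₁ = 1.7π²/1.975² - 8 ≈ -3.699
  n=2: λ₂ = 6.8π²/1.975² - 8 ≈ 9.206
  n=3: λ₃ = 15.3π²/1.975² - 8 ≈ 30.713
Since 1.7π²/1.975² ≈ 4.301 < 8, λ₁ < 0.
The n=1 mode grows fastest (−λₙ is largest for n=1) → dominates.
Asymptotic: u ~ c₁ sin(πx/1.975) e^{3.699t} (exponential growth at rate −λ₁ ≈ 3.699).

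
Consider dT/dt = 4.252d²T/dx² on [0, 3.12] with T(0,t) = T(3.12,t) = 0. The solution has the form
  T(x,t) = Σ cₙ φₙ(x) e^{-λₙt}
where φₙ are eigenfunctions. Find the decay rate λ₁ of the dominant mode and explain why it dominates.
Eigenvalues: λₙ = 4.252n²π²/3.12².
First three modes:
  n=1: λ₁ = 4.252π²/3.12² ≈ 4.311
  n=2: λ₂ = 17.008π²/3.12² ≈ 17.244 (4× faster decay)
  n=3: λ₃ = 38.268π²/3.12² ≈ 38.8 (9× faster decay)
As t → ∞, higher modes decay exponentially faster. The n=1 mode dominates: T ~ c₁ sin(πx/3.12) e^{-λ₁t}.
Decay rate: λ₁ = 4.252π²/3.12² ≈ 4.311.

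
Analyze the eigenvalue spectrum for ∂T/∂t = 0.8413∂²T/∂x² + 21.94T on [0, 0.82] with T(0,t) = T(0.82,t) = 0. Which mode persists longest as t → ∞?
Eigenvalues: λₙ = 0.8413n²π²/0.82² - 21.94.
First three modes:
  n=1: λ₁ = 0.8413π²/0.82² - 21.94 ≈ -9.591
  n=2: λ₂ = 3.3652π²/0.82² - 21.94 ≈ 27.455
  n=3: λ₃ = 7.5717π²/0.82² - 21.94 ≈ 89.199
Since 0.8413π²/0.82² ≈ 12.349 < 21.94, λ₁ < 0.
The n=1 mode grows fastest (−λₙ is largest for n=1) → dominates.
Asymptotic: T ~ c₁ sin(πx/0.82) e^{9.591t} (exponential growth at rate −λ₁ ≈ 9.591).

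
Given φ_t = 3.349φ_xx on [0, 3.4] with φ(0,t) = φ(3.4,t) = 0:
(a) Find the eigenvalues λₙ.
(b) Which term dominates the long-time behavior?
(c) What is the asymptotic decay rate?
Eigenvalues: λₙ = 3.349n²π²/3.4².
First three modes:
  n=1: λ₁ = 3.349π²/3.4² ≈ 2.859
  n=2: λ₂ = 13.396π²/3.4² ≈ 11.437 (4× faster decay)
  n=3: λ₃ = 30.141π²/3.4² ≈ 25.734 (9× faster decay)
As t → ∞, higher modes decay exponentially faster. The n=1 mode dominates: φ ~ c₁ sin(πx/3.4) e^{-λ₁t}.
Decay rate: λ₁ = 3.349π²/3.4² ≈ 2.859.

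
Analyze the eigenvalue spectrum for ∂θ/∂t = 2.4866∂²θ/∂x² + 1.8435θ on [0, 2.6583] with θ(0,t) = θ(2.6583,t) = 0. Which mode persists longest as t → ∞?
Eigenvalues: λₙ = 2.4866n²π²/2.6583² - 1.8435.
First three modes:
  n=1: λ₁ = 2.4866π²/2.6583² - 1.8435 ≈ 1.629
  n=2: λ₂ = 9.9464π²/2.6583² - 1.8435 ≈ 12.048
  n=3: λ₃ = 22.3794π²/2.6583² - 1.8435 ≈ 29.413
Since 2.4866π²/2.6583² ≈ 3.473 > 1.8435, all λₙ > 0.
The n=1 mode decays slowest → dominates as t → ∞.
Asymptotic: θ ~ c₁ sin(πx/2.6583) e^{-λ₁t} with decay rate λ₁ ≈ 1.629.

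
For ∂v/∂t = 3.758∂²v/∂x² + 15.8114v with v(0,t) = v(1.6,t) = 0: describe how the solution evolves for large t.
v grows unboundedly. Reaction dominates diffusion (r=15.8114 > κπ²/L²≈14.49); solution grows exponentially.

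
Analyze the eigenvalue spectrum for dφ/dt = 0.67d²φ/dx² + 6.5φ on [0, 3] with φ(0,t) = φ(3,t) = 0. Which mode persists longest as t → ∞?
Eigenvalues: λₙ = 0.67n²π²/3² - 6.5.
First three modes:
  n=1: λ₁ = 0.67π²/3² - 6.5 ≈ -5.765
  n=2: λ₂ = 2.68π²/3² - 6.5 ≈ -3.561
  n=3: λ₃ = 6.03π²/3² - 6.5 ≈ 0.113
Since 0.67π²/3² ≈ 0.735 < 6.5, λ₁ < 0.
The n=1 mode grows fastest (−λₙ is largest for n=1) → dominates.
Asymptotic: φ ~ c₁ sin(πx/3) e^{5.765t} (exponential growth at rate −λ₁ ≈ 5.765).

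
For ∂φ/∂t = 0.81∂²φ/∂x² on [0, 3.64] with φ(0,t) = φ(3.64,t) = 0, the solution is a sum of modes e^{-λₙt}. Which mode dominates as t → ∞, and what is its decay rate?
Eigenvalues: λₙ = 0.81n²π²/3.64².
First three modes:
  n=1: λ₁ = 0.81π²/3.64² ≈ 0.603
  n=2: λ₂ = 3.24π²/3.64² ≈ 2.413 (4× faster decay)
  n=3: λ₃ = 7.29π²/3.64² ≈ 5.43 (9× faster decay)
As t → ∞, higher modes decay exponentially faster. The n=1 mode dominates: φ ~ c₁ sin(πx/3.64) e^{-λ₁t}.
Decay rate: λ₁ = 0.81π²/3.64² ≈ 0.603.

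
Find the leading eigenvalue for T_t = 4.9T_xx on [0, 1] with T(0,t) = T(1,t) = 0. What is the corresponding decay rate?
Eigenvalues: λₙ = 4.9n²π².
First three modes:
  n=1: λ₁ = 4.9π² ≈ 48.361
  n=2: λ₂ = 19.6π² ≈ 193.444 (4× faster decay)
  n=3: λ₃ = 44.1π² ≈ 435.25 (9× faster decay)
As t → ∞, higher modes decay exponentially faster. The n=1 mode dominates: T ~ c₁ sin(πx) e^{-λ₁t}.
Decay rate: λ₁ = 4.9π² ≈ 48.361.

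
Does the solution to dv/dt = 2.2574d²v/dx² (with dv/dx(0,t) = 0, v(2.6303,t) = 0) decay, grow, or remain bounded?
v → 0. Heat escapes through the Dirichlet boundary.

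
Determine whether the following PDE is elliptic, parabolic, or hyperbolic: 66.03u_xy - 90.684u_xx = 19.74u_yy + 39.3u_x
Rewriting in standard form: -90.684u_xx + 66.03u_xy - 19.74u_yy - 39.3u_x = 0. Coefficients: A = -90.684, B = 66.03, C = -19.74. B² - 4AC = -2800.44774, which is negative, so the equation is elliptic.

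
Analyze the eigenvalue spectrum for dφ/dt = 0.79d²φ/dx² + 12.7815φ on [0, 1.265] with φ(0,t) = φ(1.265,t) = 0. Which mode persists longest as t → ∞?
Eigenvalues: λₙ = 0.79n²π²/1.265² - 12.7815.
First three modes:
  n=1: λ₁ = 0.79π²/1.265² - 12.7815 ≈ -7.909
  n=2: λ₂ = 3.16π²/1.265² - 12.7815 ≈ 6.708
  n=3: λ₃ = 7.11π²/1.265² - 12.7815 ≈ 31.07
Since 0.79π²/1.265² ≈ 4.872 < 12.7815, λ₁ < 0.
The n=1 mode grows fastest (−λₙ is largest for n=1) → dominates.
Asymptotic: φ ~ c₁ sin(πx/1.265) e^{7.909t} (exponential growth at rate −λ₁ ≈ 7.909).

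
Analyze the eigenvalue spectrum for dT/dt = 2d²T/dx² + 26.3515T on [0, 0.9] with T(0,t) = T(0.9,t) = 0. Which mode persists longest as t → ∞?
Eigenvalues: λₙ = 2n²π²/0.9² - 26.3515.
First three modes:
  n=1: λ₁ = 2π²/0.9² - 26.3515 ≈ -1.982
  n=2: λ₂ = 8π²/0.9² - 26.3515 ≈ 71.126
  n=3: λ₃ = 18π²/0.9² - 26.3515 ≈ 192.973
Since 2π²/0.9² ≈ 24.369 < 26.3515, λ₁ < 0.
The n=1 mode grows fastest (−λₙ is largest for n=1) → dominates.
Asymptotic: T ~ c₁ sin(πx/0.9) e^{1.982t} (exponential growth at rate −λ₁ ≈ 1.982).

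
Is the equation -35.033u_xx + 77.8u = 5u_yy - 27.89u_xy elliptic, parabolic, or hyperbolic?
Rewriting in standard form: -35.033u_xx + 27.89u_xy - 5u_yy + 77.8u = 0. Computing B² - 4AC with A = -35.033, B = 27.89, C = -5: discriminant = 77.1921 (positive). Answer: hyperbolic.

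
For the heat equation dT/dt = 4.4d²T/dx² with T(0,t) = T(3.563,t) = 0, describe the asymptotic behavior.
T → 0. Heat diffuses out through both boundaries.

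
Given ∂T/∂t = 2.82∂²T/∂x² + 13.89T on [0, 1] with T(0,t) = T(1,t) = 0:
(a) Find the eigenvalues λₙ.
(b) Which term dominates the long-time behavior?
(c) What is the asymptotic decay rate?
Eigenvalues: λₙ = 2.82n²π²/1² - 13.89.
First three modes:
  n=1: λ₁ = 2.82π² - 13.89 ≈ 13.942
  n=2: λ₂ = 11.28π² - 13.89 ≈ 97.439
  n=3: λ₃ = 25.38π² - 13.89 ≈ 236.601
Since 2.82π² ≈ 27.832 > 13.89, all λₙ > 0.
The n=1 mode decays slowest → dominates as t → ∞.
Asymptotic: T ~ c₁ sin(πx/1) e^{-λ₁t} with decay rate λ₁ ≈ 13.942.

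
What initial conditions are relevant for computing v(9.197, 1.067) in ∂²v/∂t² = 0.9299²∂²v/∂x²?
Domain of dependence: [8.2047967, 10.1892033]. Signals travel at speed 0.9299, so data within |x - 9.197| ≤ 0.9299·1.067 = 0.9922033 can reach the point.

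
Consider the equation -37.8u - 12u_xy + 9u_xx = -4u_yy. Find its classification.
Rewriting in standard form: 9u_xx - 12u_xy + 4u_yy - 37.8u = 0. Parabolic. (A = 9, B = -12, C = 4 gives B² - 4AC = 0.)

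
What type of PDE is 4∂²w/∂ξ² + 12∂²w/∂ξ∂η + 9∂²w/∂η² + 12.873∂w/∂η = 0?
With A = 4, B = 12, C = 9, the discriminant is 0. This is a parabolic PDE.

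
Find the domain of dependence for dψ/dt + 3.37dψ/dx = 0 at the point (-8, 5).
A single point: x = -24.85. The characteristic through (-8, 5) is x - 3.37t = const, so x = -8 - 3.37·5 = -24.85.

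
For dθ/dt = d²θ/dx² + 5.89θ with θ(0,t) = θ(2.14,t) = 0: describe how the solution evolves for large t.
θ grows unboundedly. Reaction dominates diffusion (r=5.89 > κπ²/L²≈2.16); solution grows exponentially.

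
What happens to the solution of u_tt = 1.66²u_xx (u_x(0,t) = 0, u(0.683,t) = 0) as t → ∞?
u oscillates (no decay). Energy is conserved; the solution oscillates indefinitely as standing waves.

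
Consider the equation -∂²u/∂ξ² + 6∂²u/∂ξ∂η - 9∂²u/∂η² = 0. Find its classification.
Parabolic. (A = -1, B = 6, C = -9 gives B² - 4AC = 0.)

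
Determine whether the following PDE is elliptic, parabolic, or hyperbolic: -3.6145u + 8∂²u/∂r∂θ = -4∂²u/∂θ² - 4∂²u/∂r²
Rewriting in standard form: 4∂²u/∂r² + 8∂²u/∂r∂θ + 4∂²u/∂θ² - 3.6145u = 0. Coefficients: A = 4, B = 8, C = 4. B² - 4AC = 0, which is zero, so the equation is parabolic.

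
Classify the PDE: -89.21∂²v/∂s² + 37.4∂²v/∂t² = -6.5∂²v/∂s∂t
Rewriting in standard form: -89.21∂²v/∂s² + 6.5∂²v/∂s∂t + 37.4∂²v/∂t² = 0. A = -89.21, B = 6.5, C = 37.4. Discriminant B² - 4AC = 13388.066. Since 13388.066 > 0, hyperbolic.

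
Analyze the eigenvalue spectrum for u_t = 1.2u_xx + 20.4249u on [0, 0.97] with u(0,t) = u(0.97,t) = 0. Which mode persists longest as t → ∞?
Eigenvalues: λₙ = 1.2n²π²/0.97² - 20.4249.
First three modes:
  n=1: λ₁ = 1.2π²/0.97² - 20.4249 ≈ -7.837
  n=2: λ₂ = 4.8π²/0.97² - 20.4249 ≈ 29.925
  n=3: λ₃ = 10.8π²/0.97² - 20.4249 ≈ 92.862
Since 1.2π²/0.97² ≈ 12.587 < 20.4249, λ₁ < 0.
The n=1 mode grows fastest (−λₙ is largest for n=1) → dominates.
Asymptotic: u ~ c₁ sin(πx/0.97) e^{7.837t} (exponential growth at rate −λ₁ ≈ 7.837).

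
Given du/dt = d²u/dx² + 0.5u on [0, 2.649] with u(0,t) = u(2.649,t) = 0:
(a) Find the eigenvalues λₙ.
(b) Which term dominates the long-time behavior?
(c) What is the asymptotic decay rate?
Eigenvalues: λₙ = n²π²/2.649² - 0.5.
First three modes:
  n=1: λ₁ = π²/2.649² - 0.5 ≈ 0.906
  n=2: λ₂ = 4π²/2.649² - 0.5 ≈ 5.126
  n=3: λ₃ = 9π²/2.649² - 0.5 ≈ 12.158
Since π²/2.649² ≈ 1.406 > 0.5, all λₙ > 0.
The n=1 mode decays slowest → dominates as t → ∞.
Asymptotic: u ~ c₁ sin(πx/2.649) e^{-λ₁t} with decay rate λ₁ ≈ 0.906.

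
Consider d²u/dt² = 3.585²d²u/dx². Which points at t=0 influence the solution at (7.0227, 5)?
Domain of dependence: [-10.9023, 24.9477]. Signals travel at speed 3.585, so data within |x - 7.0227| ≤ 3.585·5 = 17.925 can reach the point.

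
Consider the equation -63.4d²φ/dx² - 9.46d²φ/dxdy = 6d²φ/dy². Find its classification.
Rewriting in standard form: -63.4d²φ/dx² - 9.46d²φ/dxdy - 6d²φ/dy² = 0. Elliptic. (A = -63.4, B = -9.46, C = -6 gives B² - 4AC = -1432.1084.)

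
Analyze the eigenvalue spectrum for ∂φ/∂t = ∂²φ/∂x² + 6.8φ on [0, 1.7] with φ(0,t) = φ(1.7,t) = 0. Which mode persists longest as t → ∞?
Eigenvalues: λₙ = n²π²/1.7² - 6.8.
First three modes:
  n=1: λ₁ = π²/1.7² - 6.8 ≈ -3.385
  n=2: λ₂ = 4π²/1.7² - 6.8 ≈ 6.86
  n=3: λ₃ = 9π²/1.7² - 6.8 ≈ 23.936
Since π²/1.7² ≈ 3.415 < 6.8, λ₁ < 0.
The n=1 mode grows fastest (−λₙ is largest for n=1) → dominates.
Asymptotic: φ ~ c₁ sin(πx/1.7) e^{3.385t} (exponential growth at rate −λ₁ ≈ 3.385).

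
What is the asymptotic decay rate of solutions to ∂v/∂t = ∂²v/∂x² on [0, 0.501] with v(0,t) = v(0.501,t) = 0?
Eigenvalues: λₙ = n²π²/0.501².
First three modes:
  n=1: λ₁ = π²/0.501² ≈ 39.321
  n=2: λ₂ = 4π²/0.501² ≈ 157.284 (4× faster decay)
  n=3: λ₃ = 9π²/0.501² ≈ 353.889 (9× faster decay)
As t → ∞, higher modes decay exponentially faster. The n=1 mode dominates: v ~ c₁ sin(πx/0.501) e^{-λ₁t}.
Decay rate: λ₁ = π²/0.501² ≈ 39.321.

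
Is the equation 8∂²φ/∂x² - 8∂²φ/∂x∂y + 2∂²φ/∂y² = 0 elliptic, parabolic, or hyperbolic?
Computing B² - 4AC with A = 8, B = -8, C = 2: discriminant = 0 (zero). Answer: parabolic.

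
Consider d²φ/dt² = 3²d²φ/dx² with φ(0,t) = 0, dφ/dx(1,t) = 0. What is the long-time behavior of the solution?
As t → ∞, φ oscillates (no decay). Energy is conserved; the solution oscillates indefinitely as standing waves.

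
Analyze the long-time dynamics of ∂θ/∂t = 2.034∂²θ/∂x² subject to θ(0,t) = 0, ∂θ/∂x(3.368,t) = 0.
Long-time behavior: θ → 0. Heat escapes through the Dirichlet boundary.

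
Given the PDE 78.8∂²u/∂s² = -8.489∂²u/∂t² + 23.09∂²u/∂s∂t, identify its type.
Rewriting in standard form: 78.8∂²u/∂s² - 23.09∂²u/∂s∂t + 8.489∂²u/∂t² = 0. The second-order coefficients are A = 78.8, B = -23.09, C = 8.489. Since B² - 4AC = -2142.5847 < 0, this is an elliptic PDE.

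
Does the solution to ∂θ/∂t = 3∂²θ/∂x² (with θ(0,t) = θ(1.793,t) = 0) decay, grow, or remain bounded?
θ → 0. Heat diffuses out through both boundaries.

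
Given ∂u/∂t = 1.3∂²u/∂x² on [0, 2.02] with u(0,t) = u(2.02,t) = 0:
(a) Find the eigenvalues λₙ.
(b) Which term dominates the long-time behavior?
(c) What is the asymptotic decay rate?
Eigenvalues: λₙ = 1.3n²π²/2.02².
First three modes:
  n=1: λ₁ = 1.3π²/2.02² ≈ 3.144
  n=2: λ₂ = 5.2π²/2.02² ≈ 12.578 (4× faster decay)
  n=3: λ₃ = 11.7π²/2.02² ≈ 28.3 (9× faster decay)
As t → ∞, higher modes decay exponentially faster. The n=1 mode dominates: u ~ c₁ sin(πx/2.02) e^{-λ₁t}.
Decay rate: λ₁ = 1.3π²/2.02² ≈ 3.144.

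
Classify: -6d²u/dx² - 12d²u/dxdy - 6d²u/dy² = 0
Parabolic (discriminant = 0).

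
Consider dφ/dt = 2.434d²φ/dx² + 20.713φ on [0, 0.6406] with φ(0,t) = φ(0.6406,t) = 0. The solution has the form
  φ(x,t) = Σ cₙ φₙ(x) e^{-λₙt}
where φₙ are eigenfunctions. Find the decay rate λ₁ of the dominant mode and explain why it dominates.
Eigenvalues: λₙ = 2.434n²π²/0.6406² - 20.713.
First three modes:
  n=1: λ₁ = 2.434π²/0.6406² - 20.713 ≈ 37.826
  n=2: λ₂ = 9.736π²/0.6406² - 20.713 ≈ 213.444
  n=3: λ₃ = 21.906π²/0.6406² - 20.713 ≈ 506.139
Since 2.434π²/0.6406² ≈ 58.539 > 20.713, all λₙ > 0.
The n=1 mode decays slowest → dominates as t → ∞.
Asymptotic: φ ~ c₁ sin(πx/0.6406) e^{-λ₁t} with decay rate λ₁ ≈ 37.826.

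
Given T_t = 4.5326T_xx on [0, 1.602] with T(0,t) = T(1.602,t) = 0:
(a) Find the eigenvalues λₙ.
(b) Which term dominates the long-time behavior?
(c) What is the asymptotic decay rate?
Eigenvalues: λₙ = 4.5326n²π²/1.602².
First three modes:
  n=1: λ₁ = 4.5326π²/1.602² ≈ 17.431
  n=2: λ₂ = 18.1304π²/1.602² ≈ 69.724 (4× faster decay)
  n=3: λ₃ = 40.7934π²/1.602² ≈ 156.879 (9× faster decay)
As t → ∞, higher modes decay exponentially faster. The n=1 mode dominates: T ~ c₁ sin(πx/1.602) e^{-λ₁t}.
Decay rate: λ₁ = 4.5326π²/1.602² ≈ 17.431.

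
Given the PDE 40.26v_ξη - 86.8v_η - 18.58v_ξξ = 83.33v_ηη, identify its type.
Rewriting in standard form: -18.58v_ξξ + 40.26v_ξη - 83.33v_ηη - 86.8v_η = 0. The second-order coefficients are A = -18.58, B = 40.26, C = -83.33. Since B² - 4AC = -4572.218 < 0, this is an elliptic PDE.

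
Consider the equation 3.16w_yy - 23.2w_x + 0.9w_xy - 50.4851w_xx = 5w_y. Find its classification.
Rewriting in standard form: -50.4851w_xx + 0.9w_xy + 3.16w_yy - 23.2w_x - 5w_y = 0. Hyperbolic. (A = -50.4851, B = 0.9, C = 3.16 gives B² - 4AC = 638.941664.)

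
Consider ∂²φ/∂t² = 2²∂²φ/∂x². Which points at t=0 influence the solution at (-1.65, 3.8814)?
Domain of dependence: [-9.4128, 6.1128]. Signals travel at speed 2, so data within |x - -1.65| ≤ 2·3.8814 = 7.7628 can reach the point.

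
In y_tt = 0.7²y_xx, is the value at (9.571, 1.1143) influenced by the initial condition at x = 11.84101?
No. The domain of dependence is [8.79099, 10.35101], and 11.84101 is outside this interval.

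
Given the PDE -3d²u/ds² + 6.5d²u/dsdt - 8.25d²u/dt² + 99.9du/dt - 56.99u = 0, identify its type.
The second-order coefficients are A = -3, B = 6.5, C = -8.25. Since B² - 4AC = -56.75 < 0, this is an elliptic PDE.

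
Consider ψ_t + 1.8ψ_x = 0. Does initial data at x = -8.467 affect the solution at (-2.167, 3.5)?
Yes. The characteristic through (-2.167, 3.5) passes through x = -8.467.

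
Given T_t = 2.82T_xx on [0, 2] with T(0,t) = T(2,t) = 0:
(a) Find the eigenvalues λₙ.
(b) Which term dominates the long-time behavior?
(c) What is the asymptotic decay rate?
Eigenvalues: λₙ = 2.82n²π²/2².
First three modes:
  n=1: λ₁ = 2.82π²/2² ≈ 6.958
  n=2: λ₂ = 11.28π²/2² ≈ 27.832 (4× faster decay)
  n=3: λ₃ = 25.38π²/2² ≈ 62.623 (9× faster decay)
As t → ∞, higher modes decay exponentially faster. The n=1 mode dominates: T ~ c₁ sin(πx/2) e^{-λ₁t}.
Decay rate: λ₁ = 2.82π²/2² ≈ 6.958.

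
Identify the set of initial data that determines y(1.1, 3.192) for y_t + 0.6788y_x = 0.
A single point: x = -1.0667296. The characteristic through (1.1, 3.192) is x - 0.6788t = const, so x = 1.1 - 0.6788·3.192 = -1.0667296.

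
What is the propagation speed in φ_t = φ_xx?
Infinite. The heat equation is parabolic, not hyperbolic, so disturbances propagate instantly.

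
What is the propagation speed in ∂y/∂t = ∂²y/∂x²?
Infinite. The heat equation is parabolic, not hyperbolic, so disturbances propagate instantly.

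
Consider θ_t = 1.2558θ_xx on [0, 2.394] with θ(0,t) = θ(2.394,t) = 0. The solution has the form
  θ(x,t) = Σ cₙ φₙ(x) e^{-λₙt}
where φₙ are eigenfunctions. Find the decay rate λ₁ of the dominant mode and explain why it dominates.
Eigenvalues: λₙ = 1.2558n²π²/2.394².
First three modes:
  n=1: λ₁ = 1.2558π²/2.394² ≈ 2.163
  n=2: λ₂ = 5.0232π²/2.394² ≈ 8.65 (4× faster decay)
  n=3: λ₃ = 11.3022π²/2.394² ≈ 19.463 (9× faster decay)
As t → ∞, higher modes decay exponentially faster. The n=1 mode dominates: θ ~ c₁ sin(πx/2.394) e^{-λ₁t}.
Decay rate: λ₁ = 1.2558π²/2.394² ≈ 2.163.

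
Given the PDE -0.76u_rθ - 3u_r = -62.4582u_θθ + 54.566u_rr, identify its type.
Rewriting in standard form: -54.566u_rr - 0.76u_rθ + 62.4582u_θθ - 3u_r = 0. The second-order coefficients are A = -54.566, B = -0.76, C = 62.4582. Since B² - 4AC = 13632.9541648 > 0, this is a hyperbolic PDE.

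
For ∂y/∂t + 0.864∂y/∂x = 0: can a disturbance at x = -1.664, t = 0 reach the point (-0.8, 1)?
Yes. The characteristic through (-0.8, 1) passes through x = -1.664.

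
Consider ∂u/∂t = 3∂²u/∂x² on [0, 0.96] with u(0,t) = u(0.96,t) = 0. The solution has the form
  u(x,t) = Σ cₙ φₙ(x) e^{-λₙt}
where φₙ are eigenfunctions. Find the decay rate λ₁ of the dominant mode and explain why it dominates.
Eigenvalues: λₙ = 3n²π²/0.96².
First three modes:
  n=1: λ₁ = 3π²/0.96² ≈ 32.128
  n=2: λ₂ = 12π²/0.96² ≈ 128.51 (4× faster decay)
  n=3: λ₃ = 27π²/0.96² ≈ 289.149 (9× faster decay)
As t → ∞, higher modes decay exponentially faster. The n=1 mode dominates: u ~ c₁ sin(πx/0.96) e^{-λ₁t}.
Decay rate: λ₁ = 3π²/0.96² ≈ 32.128.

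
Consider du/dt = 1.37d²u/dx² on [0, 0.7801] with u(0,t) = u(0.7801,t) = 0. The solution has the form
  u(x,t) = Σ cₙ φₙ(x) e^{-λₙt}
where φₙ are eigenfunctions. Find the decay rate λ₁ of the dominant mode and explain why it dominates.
Eigenvalues: λₙ = 1.37n²π²/0.7801².
First three modes:
  n=1: λ₁ = 1.37π²/0.7801² ≈ 22.219
  n=2: λ₂ = 5.48π²/0.7801² ≈ 88.875 (4× faster decay)
  n=3: λ₃ = 12.33π²/0.7801² ≈ 199.969 (9× faster decay)
As t → ∞, higher modes decay exponentially faster. The n=1 mode dominates: u ~ c₁ sin(πx/0.7801) e^{-λ₁t}.
Decay rate: λ₁ = 1.37π²/0.7801² ≈ 22.219.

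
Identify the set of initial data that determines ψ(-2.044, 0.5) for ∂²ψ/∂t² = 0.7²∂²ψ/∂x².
Domain of dependence: [-2.394, -1.694]. Signals travel at speed 0.7, so data within |x - -2.044| ≤ 0.7·0.5 = 0.35 can reach the point.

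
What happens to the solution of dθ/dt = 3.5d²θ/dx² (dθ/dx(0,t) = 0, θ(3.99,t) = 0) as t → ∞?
θ → 0. Heat escapes through the Dirichlet boundary.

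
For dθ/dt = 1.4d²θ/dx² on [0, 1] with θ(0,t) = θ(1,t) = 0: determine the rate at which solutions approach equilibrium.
Eigenvalues: λₙ = 1.4n²π².
First three modes:
  n=1: λ₁ = 1.4π² ≈ 13.817
  n=2: λ₂ = 5.6π² ≈ 55.27 (4× faster decay)
  n=3: λ₃ = 12.6π² ≈ 124.357 (9× faster decay)
As t → ∞, higher modes decay exponentially faster. The n=1 mode dominates: θ ~ c₁ sin(πx) e^{-λ₁t}.
Decay rate: λ₁ = 1.4π² ≈ 13.817.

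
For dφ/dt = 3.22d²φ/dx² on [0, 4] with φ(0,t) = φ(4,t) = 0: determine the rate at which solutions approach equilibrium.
Eigenvalues: λₙ = 3.22n²π²/4².
First three modes:
  n=1: λ₁ = 3.22π²/4² ≈ 1.986
  n=2: λ₂ = 12.88π²/4² ≈ 7.945 (4× faster decay)
  n=3: λ₃ = 28.98π²/4² ≈ 17.876 (9× faster decay)
As t → ∞, higher modes decay exponentially faster. The n=1 mode dominates: φ ~ c₁ sin(πx/4) e^{-λ₁t}.
Decay rate: λ₁ = 3.22π²/4² ≈ 1.986.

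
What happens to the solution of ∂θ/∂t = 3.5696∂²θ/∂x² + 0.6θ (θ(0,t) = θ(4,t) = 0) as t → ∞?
θ → 0. Diffusion dominates reaction (r=0.6 < κπ²/L²≈2.2); solution decays.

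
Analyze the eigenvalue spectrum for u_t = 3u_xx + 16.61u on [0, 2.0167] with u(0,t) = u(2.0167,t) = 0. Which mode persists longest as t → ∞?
Eigenvalues: λₙ = 3n²π²/2.0167² - 16.61.
First three modes:
  n=1: λ₁ = 3π²/2.0167² - 16.61 ≈ -9.33
  n=2: λ₂ = 12π²/2.0167² - 16.61 ≈ 12.51
  n=3: λ₃ = 27π²/2.0167² - 16.61 ≈ 48.911
Since 3π²/2.0167² ≈ 7.28 < 16.61, λ₁ < 0.
The n=1 mode grows fastest (−λₙ is largest for n=1) → dominates.
Asymptotic: u ~ c₁ sin(πx/2.0167) e^{9.33t} (exponential growth at rate −λ₁ ≈ 9.33).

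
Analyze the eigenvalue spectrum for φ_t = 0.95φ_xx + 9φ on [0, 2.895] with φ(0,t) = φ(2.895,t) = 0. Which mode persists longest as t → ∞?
Eigenvalues: λₙ = 0.95n²π²/2.895² - 9.
First three modes:
  n=1: λ₁ = 0.95π²/2.895² - 9 ≈ -7.881
  n=2: λ₂ = 3.8π²/2.895² - 9 ≈ -4.525
  n=3: λ₃ = 8.55π²/2.895² - 9 ≈ 1.069
Since 0.95π²/2.895² ≈ 1.119 < 9, λ₁ < 0.
The n=1 mode grows fastest (−λₙ is largest for n=1) → dominates.
Asymptotic: φ ~ c₁ sin(πx/2.895) e^{7.881t} (exponential growth at rate −λ₁ ≈ 7.881).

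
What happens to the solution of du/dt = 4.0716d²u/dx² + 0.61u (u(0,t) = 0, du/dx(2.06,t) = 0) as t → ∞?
u → 0. Diffusion dominates reaction (r=0.61 < κπ²/(4L²)≈2.37); solution decays.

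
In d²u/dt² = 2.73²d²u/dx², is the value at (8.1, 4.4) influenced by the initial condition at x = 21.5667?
No. The domain of dependence is [-3.912, 20.112], and 21.5667 is outside this interval.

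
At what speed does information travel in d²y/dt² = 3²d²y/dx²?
Speed = 3. Information travels along characteristics x = x₀ ± 3t.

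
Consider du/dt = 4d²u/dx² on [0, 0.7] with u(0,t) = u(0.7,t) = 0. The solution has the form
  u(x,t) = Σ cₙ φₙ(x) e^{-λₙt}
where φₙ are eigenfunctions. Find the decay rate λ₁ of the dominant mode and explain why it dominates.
Eigenvalues: λₙ = 4n²π²/0.7².
First three modes:
  n=1: λ₁ = 4π²/0.7² ≈ 80.568
  n=2: λ₂ = 16π²/0.7² ≈ 322.273 (4× faster decay)
  n=3: λ₃ = 36π²/0.7² ≈ 725.114 (9× faster decay)
As t → ∞, higher modes decay exponentially faster. The n=1 mode dominates: u ~ c₁ sin(πx/0.7) e^{-λ₁t}.
Decay rate: λ₁ = 4π²/0.7² ≈ 80.568.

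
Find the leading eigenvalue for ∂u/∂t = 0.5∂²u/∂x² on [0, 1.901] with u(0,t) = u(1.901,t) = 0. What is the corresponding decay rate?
Eigenvalues: λₙ = 0.5n²π²/1.901².
First three modes:
  n=1: λ₁ = 0.5π²/1.901² ≈ 1.366
  n=2: λ₂ = 2π²/1.901² ≈ 5.462 (4× faster decay)
  n=3: λ₃ = 4.5π²/1.901² ≈ 12.29 (9× faster decay)
As t → ∞, higher modes decay exponentially faster. The n=1 mode dominates: u ~ c₁ sin(πx/1.901) e^{-λ₁t}.
Decay rate: λ₁ = 0.5π²/1.901² ≈ 1.366.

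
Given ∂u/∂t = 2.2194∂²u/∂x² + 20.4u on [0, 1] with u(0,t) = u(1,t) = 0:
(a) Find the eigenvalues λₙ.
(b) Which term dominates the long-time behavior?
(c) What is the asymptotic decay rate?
Eigenvalues: λₙ = 2.2194n²π²/1² - 20.4.
First three modes:
  n=1: λ₁ = 2.2194π² - 20.4 ≈ 1.505
  n=2: λ₂ = 8.8776π² - 20.4 ≈ 67.218
  n=3: λ₃ = 19.9746π² - 20.4 ≈ 176.741
Since 2.2194π² ≈ 21.905 > 20.4, all λₙ > 0.
The n=1 mode decays slowest → dominates as t → ∞.
Asymptotic: u ~ c₁ sin(πx/1) e^{-λ₁t} with decay rate λ₁ ≈ 1.505.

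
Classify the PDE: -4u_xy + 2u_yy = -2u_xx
Rewriting in standard form: 2u_xx - 4u_xy + 2u_yy = 0. A = 2, B = -4, C = 2. Discriminant B² - 4AC = 0. Since 0 = 0, parabolic.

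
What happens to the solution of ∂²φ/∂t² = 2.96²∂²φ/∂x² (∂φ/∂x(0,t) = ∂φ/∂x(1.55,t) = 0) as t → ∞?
φ oscillates about a mean that drifts linearly in t (generically unbounded; no decay). There is no damping, so the nonconstant modes persist as standing waves (energy conserved, no decay). But with Neumann conditions at both ends the constant mode has eigenvalue 0: the spatial mean M(t) of φ satisfies M'' = 0, so M(t) = M(0) + M'(0)·t. Unless the initial velocity has zero mean (∫φ_t(x,0)dx = 0), the solution grows linearly in t (unbounded, though not exponentially); if it does have zero mean, the solution stays bounded and simply oscillates.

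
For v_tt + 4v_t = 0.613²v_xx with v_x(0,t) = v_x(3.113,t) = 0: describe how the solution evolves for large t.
v → constant (steady state). Damping (γ=4) dissipates the nonconstant modes; with Neumann BCs the spatial average obeys M''+γM'=0 and tends to a finite limit.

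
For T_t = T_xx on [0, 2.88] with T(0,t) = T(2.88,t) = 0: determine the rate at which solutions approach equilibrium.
Eigenvalues: λₙ = n²π²/2.88².
First three modes:
  n=1: λ₁ = π²/2.88² ≈ 1.19
  n=2: λ₂ = 4π²/2.88² ≈ 4.76 (4× faster decay)
  n=3: λ₃ = 9π²/2.88² ≈ 10.709 (9× faster decay)
As t → ∞, higher modes decay exponentially faster. The n=1 mode dominates: T ~ c₁ sin(πx/2.88) e^{-λ₁t}.
Decay rate: λ₁ = π²/2.88² ≈ 1.19.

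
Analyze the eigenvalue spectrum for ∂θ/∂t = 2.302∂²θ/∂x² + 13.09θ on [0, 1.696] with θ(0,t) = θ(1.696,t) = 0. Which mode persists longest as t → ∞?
Eigenvalues: λₙ = 2.302n²π²/1.696² - 13.09.
First three modes:
  n=1: λ₁ = 2.302π²/1.696² - 13.09 ≈ -5.191
  n=2: λ₂ = 9.208π²/1.696² - 13.09 ≈ 18.505
  n=3: λ₃ = 20.718π²/1.696² - 13.09 ≈ 57.998
Since 2.302π²/1.696² ≈ 7.899 < 13.09, λ₁ < 0.
The n=1 mode grows fastest (−λₙ is largest for n=1) → dominates.
Asymptotic: θ ~ c₁ sin(πx/1.696) e^{5.191t} (exponential growth at rate −λ₁ ≈ 5.191).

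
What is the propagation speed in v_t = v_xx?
Infinite. The heat equation is parabolic, not hyperbolic, so disturbances propagate instantly.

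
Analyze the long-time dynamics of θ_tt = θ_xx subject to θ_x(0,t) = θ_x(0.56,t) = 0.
Long-time behavior: θ oscillates about a mean that drifts linearly in t (generically unbounded; no decay). There is no damping, so the nonconstant modes persist as standing waves (energy conserved, no decay). But with Neumann conditions at both ends the constant mode has eigenvalue 0: the spatial mean M(t) of θ satisfies M'' = 0, so M(t) = M(0) + M'(0)·t. Unless the initial velocity has zero mean (∫θ_t(x,0)dx = 0), the solution grows linearly in t (unbounded, though not exponentially); if it does have zero mean, the solution stays bounded and simply oscillates.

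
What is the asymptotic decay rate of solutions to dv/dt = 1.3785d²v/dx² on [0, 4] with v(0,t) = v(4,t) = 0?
Eigenvalues: λₙ = 1.3785n²π²/4².
First three modes:
  n=1: λ₁ = 1.3785π²/4² ≈ 0.85
  n=2: λ₂ = 5.514π²/4² ≈ 3.401 (4× faster decay)
  n=3: λ₃ = 12.4065π²/4² ≈ 7.653 (9× faster decay)
As t → ∞, higher modes decay exponentially faster. The n=1 mode dominates: v ~ c₁ sin(πx/4) e^{-λ₁t}.
Decay rate: λ₁ = 1.3785π²/4² ≈ 0.85.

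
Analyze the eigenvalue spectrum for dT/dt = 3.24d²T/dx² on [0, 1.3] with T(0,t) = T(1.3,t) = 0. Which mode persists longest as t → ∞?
Eigenvalues: λₙ = 3.24n²π²/1.3².
First three modes:
  n=1: λ₁ = 3.24π²/1.3² ≈ 18.922
  n=2: λ₂ = 12.96π²/1.3² ≈ 75.686 (4× faster decay)
  n=3: λ₃ = 29.16π²/1.3² ≈ 170.294 (9× faster decay)
As t → ∞, higher modes decay exponentially faster. The n=1 mode dominates: T ~ c₁ sin(πx/1.3) e^{-λ₁t}.
Decay rate: λ₁ = 3.24π²/1.3² ≈ 18.922.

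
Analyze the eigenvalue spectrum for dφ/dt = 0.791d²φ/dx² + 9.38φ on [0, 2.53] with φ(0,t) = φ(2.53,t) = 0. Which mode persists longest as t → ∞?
Eigenvalues: λₙ = 0.791n²π²/2.53² - 9.38.
First three modes:
  n=1: λ₁ = 0.791π²/2.53² - 9.38 ≈ -8.16
  n=2: λ₂ = 3.164π²/2.53² - 9.38 ≈ -4.501
  n=3: λ₃ = 7.119π²/2.53² - 9.38 ≈ 1.597
Since 0.791π²/2.53² ≈ 1.22 < 9.38, λ₁ < 0.
The n=1 mode grows fastest (−λₙ is largest for n=1) → dominates.
Asymptotic: φ ~ c₁ sin(πx/2.53) e^{8.16t} (exponential growth at rate −λ₁ ≈ 8.16).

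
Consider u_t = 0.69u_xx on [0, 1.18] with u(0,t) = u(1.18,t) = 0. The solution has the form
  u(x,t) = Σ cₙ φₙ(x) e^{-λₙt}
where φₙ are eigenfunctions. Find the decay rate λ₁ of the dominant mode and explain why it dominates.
Eigenvalues: λₙ = 0.69n²π²/1.18².
First three modes:
  n=1: λ₁ = 0.69π²/1.18² ≈ 4.891
  n=2: λ₂ = 2.76π²/1.18² ≈ 19.563 (4× faster decay)
  n=3: λ₃ = 6.21π²/1.18² ≈ 44.018 (9× faster decay)
As t → ∞, higher modes decay exponentially faster. The n=1 mode dominates: u ~ c₁ sin(πx/1.18) e^{-λ₁t}.
Decay rate: λ₁ = 0.69π²/1.18² ≈ 4.891.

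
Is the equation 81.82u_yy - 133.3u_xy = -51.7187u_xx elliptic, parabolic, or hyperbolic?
Rewriting in standard form: 51.7187u_xx - 133.3u_xy + 81.82u_yy = 0. Computing B² - 4AC with A = 51.7187, B = -133.3, C = 81.82: discriminant = 842.393864 (positive). Answer: hyperbolic.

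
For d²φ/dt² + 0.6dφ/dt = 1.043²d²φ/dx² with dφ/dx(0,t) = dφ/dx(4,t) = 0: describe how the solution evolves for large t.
φ → constant (steady state). Damping (γ=0.6) dissipates the nonconstant modes; with Neumann BCs the spatial average obeys M''+γM'=0 and tends to a finite limit.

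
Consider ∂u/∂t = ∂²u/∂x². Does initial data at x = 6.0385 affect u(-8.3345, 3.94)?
Yes, for any finite x. The heat equation has infinite propagation speed, so all initial data affects all points at any t > 0.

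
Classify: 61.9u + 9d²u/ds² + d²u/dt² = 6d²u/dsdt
Rewriting in standard form: 9d²u/ds² - 6d²u/dsdt + d²u/dt² + 61.9u = 0. Parabolic (discriminant = 0).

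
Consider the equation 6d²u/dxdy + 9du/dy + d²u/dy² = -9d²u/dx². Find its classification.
Rewriting in standard form: 9d²u/dx² + 6d²u/dxdy + d²u/dy² + 9du/dy = 0. Parabolic. (A = 9, B = 6, C = 1 gives B² - 4AC = 0.)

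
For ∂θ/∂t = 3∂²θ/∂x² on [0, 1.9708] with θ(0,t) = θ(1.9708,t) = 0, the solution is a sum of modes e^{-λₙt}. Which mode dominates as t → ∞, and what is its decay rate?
Eigenvalues: λₙ = 3n²π²/1.9708².
First three modes:
  n=1: λ₁ = 3π²/1.9708² ≈ 7.623
  n=2: λ₂ = 12π²/1.9708² ≈ 30.493 (4× faster decay)
  n=3: λ₃ = 27π²/1.9708² ≈ 68.609 (9× faster decay)
As t → ∞, higher modes decay exponentially faster. The n=1 mode dominates: θ ~ c₁ sin(πx/1.9708) e^{-λ₁t}.
Decay rate: λ₁ = 3π²/1.9708² ≈ 7.623.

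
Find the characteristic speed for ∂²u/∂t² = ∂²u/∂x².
Speed = 1. Information travels along characteristics x = x₀ ± 1t.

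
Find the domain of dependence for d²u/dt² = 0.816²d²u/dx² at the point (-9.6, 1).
Domain of dependence: [-10.416, -8.784]. Signals travel at speed 0.816, so data within |x - -9.6| ≤ 0.816·1 = 0.816 can reach the point.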